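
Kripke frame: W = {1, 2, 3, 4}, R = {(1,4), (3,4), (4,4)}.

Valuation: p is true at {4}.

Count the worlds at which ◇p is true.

1: successors {4}; p there: 4:T. ✓
2: no successors, so ◇p fails. ✗
3: successors {4}; p there: 4:T. ✓
4: successors {4}; p there: 4:T. ✓
Satisfying worlds: {1, 3, 4}.

3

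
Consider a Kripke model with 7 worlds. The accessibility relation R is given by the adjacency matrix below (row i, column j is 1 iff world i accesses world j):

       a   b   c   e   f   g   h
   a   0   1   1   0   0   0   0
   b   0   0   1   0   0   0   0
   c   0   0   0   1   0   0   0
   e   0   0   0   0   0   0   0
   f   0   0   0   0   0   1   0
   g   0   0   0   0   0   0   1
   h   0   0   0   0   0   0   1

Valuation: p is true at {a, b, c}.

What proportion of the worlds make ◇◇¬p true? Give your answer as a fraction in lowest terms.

5/7

a: successors {b, c}; ◇¬p there: b:F, c:T. ✓
b: successors {c}; ◇¬p there: c:T. ✓
c: successors {e}; ◇¬p there: e:F. ✗
e: no successors, so ◇◇¬p fails. ✗
f: successors {g}; ◇¬p there: g:T. ✓
g: successors {h}; ◇¬p there: h:T. ✓
h: successors {h}; ◇¬p there: h:T. ✓
That's 5 of 7 worlds, so 5/7.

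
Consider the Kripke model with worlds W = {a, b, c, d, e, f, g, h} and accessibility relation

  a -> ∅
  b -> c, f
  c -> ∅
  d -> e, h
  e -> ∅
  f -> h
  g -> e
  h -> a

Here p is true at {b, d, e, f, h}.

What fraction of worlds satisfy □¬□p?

1/2

a: no successors, so □¬□p holds vacuously. ✓
b: successors {c, f}; ¬□p there: c:F, f:F. ✗
c: no successors, so □¬□p holds vacuously. ✓
d: successors {e, h}; ¬□p there: e:F, h:T. ✗
e: no successors, so □¬□p holds vacuously. ✓
f: successors {h}; ¬□p there: h:T. ✓
g: successors {e}; ¬□p there: e:F. ✗
h: successors {a}; ¬□p there: a:F. ✗
That's 4 of 8 worlds, so 4/8 = 1/2.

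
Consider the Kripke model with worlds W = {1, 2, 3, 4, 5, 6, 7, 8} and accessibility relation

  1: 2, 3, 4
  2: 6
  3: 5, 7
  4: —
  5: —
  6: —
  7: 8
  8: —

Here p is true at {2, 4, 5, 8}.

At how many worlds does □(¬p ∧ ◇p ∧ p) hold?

1: successors {2, 3, 4}; ¬p ∧ ◇p ∧ p there: 2:F, 3:F, 4:F. ✗
2: successors {6}; ¬p ∧ ◇p ∧ p there: 6:F. ✗
3: successors {5, 7}; ¬p ∧ ◇p ∧ p there: 5:F, 7:F. ✗
4: no successors, so □(¬p ∧ ◇p ∧ p) holds vacuously. ✓
5: no successors, so □(¬p ∧ ◇p ∧ p) holds vacuously. ✓
6: no successors, so □(¬p ∧ ◇p ∧ p) holds vacuously. ✓
7: successors {8}; ¬p ∧ ◇p ∧ p there: 8:F. ✗
8: no successors, so □(¬p ∧ ◇p ∧ p) holds vacuously. ✓
Satisfying worlds: {4, 5, 6, 8}.

4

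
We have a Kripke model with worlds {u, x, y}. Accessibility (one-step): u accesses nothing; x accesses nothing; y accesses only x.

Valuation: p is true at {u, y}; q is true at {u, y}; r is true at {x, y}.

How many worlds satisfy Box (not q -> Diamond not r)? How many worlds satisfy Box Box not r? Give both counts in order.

2 and 3

For Box (not q -> Diamond not r):
u: no successors, so Box (not q -> Diamond not r) holds vacuously. ✓
x: no successors, so Box (not q -> Diamond not r) holds vacuously. ✓
y: successors {x}; not q -> Diamond not r there: x:F. ✗
— 2 worlds.
For Box Box not r:
u: no successors, so Box Box not r holds vacuously. ✓
x: no successors, so Box Box not r holds vacuously. ✓
y: successors {x}; Box not r there: x:T. ✓
— 3 worlds.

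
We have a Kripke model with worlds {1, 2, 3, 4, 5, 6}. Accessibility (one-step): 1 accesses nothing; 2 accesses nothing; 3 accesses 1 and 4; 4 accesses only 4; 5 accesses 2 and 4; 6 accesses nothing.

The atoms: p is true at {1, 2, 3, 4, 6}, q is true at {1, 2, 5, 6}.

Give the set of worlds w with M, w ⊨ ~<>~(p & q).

1: <>~(p & q) is F. ✓
2: <>~(p & q) is F. ✓
3: <>~(p & q) is T. ✗
4: <>~(p & q) is T. ✗
5: <>~(p & q) is T. ✗
6: <>~(p & q) is F. ✓

{1, 2, 6}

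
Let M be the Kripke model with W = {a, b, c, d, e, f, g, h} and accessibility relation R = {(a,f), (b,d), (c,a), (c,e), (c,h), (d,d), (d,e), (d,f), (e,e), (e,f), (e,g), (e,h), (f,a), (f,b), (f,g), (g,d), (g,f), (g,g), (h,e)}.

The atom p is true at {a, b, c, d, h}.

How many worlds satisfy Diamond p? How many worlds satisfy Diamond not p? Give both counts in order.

For Diamond p:
a: successors {f}; p there: f:F. ✗
b: successors {d}; p there: d:T. ✓
c: successors {a, e, h}; p there: a:T, e:F, h:T. ✓
d: successors {d, e, f}; p there: d:T, e:F, f:F. ✓
e: successors {e, f, g, h}; p there: e:F, f:F, g:F, h:T. ✓
f: successors {a, b, g}; p there: a:T, b:T, g:F. ✓
g: successors {d, f, g}; p there: d:T, f:F, g:F. ✓
h: successors {e}; p there: e:F. ✗
— 6 worlds.
For Diamond not p:
a: successors {f}; not p there: f:T. ✓
b: successors {d}; not p there: d:F. ✗
c: successors {a, e, h}; not p there: a:F, e:T, h:F. ✓
d: successors {d, e, f}; not p there: d:F, e:T, f:T. ✓
e: successors {e, f, g, h}; not p there: e:T, f:T, g:T, h:F. ✓
f: successors {a, b, g}; not p there: a:F, b:F, g:T. ✓
g: successors {d, f, g}; not p there: d:F, f:T, g:T. ✓
h: successors {e}; not p there: e:T. ✓
— 7 worlds.

6 and 7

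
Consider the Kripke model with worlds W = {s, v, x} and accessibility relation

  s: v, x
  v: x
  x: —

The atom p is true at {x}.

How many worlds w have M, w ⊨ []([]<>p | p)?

s: successors {v, x}; []<>p | p there: v:F, x:T. ✗
v: successors {x}; []<>p | p there: x:T. ✓
x: no successors, so []([]<>p | p) holds vacuously. ✓
Satisfying worlds: {v, x}.

2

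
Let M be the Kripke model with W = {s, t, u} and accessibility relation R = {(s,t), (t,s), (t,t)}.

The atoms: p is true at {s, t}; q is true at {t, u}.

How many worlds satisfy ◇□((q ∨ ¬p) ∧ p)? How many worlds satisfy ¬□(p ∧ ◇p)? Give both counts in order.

For ◇□((q ∨ ¬p) ∧ p):
s: successors {t}; □((q ∨ ¬p) ∧ p) there: t:F. ✗
t: successors {s, t}; □((q ∨ ¬p) ∧ p) there: s:T, t:F. ✓
u: no successors, so ◇□((q ∨ ¬p) ∧ p) fails. ✗
— 1 world.
For ¬□(p ∧ ◇p):
s: □(p ∧ ◇p) is T. ✗
t: □(p ∧ ◇p) is T. ✗
u: □(p ∧ ◇p) is T. ✗
— 0 worlds.

1 and 0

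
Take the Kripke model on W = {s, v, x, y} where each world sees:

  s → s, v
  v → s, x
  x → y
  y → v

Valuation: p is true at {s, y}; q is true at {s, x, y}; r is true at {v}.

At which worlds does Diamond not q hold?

s: successors {s, v}; not q there: s:F, v:T. ✓
v: successors {s, x}; not q there: s:F, x:F. ✗
x: successors {y}; not q there: y:F. ✗
y: successors {v}; not q there: v:T. ✓

{s, y}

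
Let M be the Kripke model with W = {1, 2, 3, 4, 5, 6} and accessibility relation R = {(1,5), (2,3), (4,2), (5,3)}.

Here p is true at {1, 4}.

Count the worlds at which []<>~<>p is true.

1: successors {5}; <>~<>p there: 5:T. ✓
2: successors {3}; <>~<>p there: 3:F. ✗
3: no successors, so []<>~<>p holds vacuously. ✓
4: successors {2}; <>~<>p there: 2:T. ✓
5: successors {3}; <>~<>p there: 3:F. ✗
6: no successors, so []<>~<>p holds vacuously. ✓
Satisfying worlds: {1, 3, 4, 6}.

4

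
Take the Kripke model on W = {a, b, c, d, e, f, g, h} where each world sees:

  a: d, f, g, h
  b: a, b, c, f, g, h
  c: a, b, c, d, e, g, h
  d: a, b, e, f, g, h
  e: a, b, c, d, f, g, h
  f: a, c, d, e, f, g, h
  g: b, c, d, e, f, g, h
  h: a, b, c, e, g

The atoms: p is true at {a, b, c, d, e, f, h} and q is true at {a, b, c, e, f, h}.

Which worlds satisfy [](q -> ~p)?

∅

a: successors {d, f, g, h}; q -> ~p there: d:T, f:F, g:T, h:F. ✗
b: successors {a, b, c, f, g, h}; q -> ~p there: a:F, b:F, c:F, f:F, g:T, h:F. ✗
c: successors {a, b, c, d, e, g, h}; q -> ~p there: a:F, b:F, c:F, d:T, e:F, g:T, h:F. ✗
d: successors {a, b, e, f, g, h}; q -> ~p there: a:F, b:F, e:F, f:F, g:T, h:F. ✗
e: successors {a, b, c, d, f, g, h}; q -> ~p there: a:F, b:F, c:F, d:T, f:F, g:T, h:F. ✗
f: successors {a, c, d, e, f, g, h}; q -> ~p there: a:F, c:F, d:T, e:F, f:F, g:T, h:F. ✗
g: successors {b, c, d, e, f, g, h}; q -> ~p there: b:F, c:F, d:T, e:F, f:F, g:T, h:F. ✗
h: successors {a, b, c, e, g}; q -> ~p there: a:F, b:F, c:F, e:F, g:T. ✗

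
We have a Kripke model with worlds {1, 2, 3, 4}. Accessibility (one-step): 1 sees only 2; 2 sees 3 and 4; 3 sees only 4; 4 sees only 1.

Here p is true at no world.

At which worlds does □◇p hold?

∅

1: successors {2}; ◇p there: 2:F. ✗
2: successors {3, 4}; ◇p there: 3:F, 4:F. ✗
3: successors {4}; ◇p there: 4:F. ✗
4: successors {1}; ◇p there: 1:F. ✗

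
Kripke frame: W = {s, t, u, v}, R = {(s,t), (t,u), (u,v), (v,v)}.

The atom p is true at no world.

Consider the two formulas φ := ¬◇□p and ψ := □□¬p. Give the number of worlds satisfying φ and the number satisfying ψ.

For ¬◇□p:
s: ◇□p is F. ✓
t: ◇□p is F. ✓
u: ◇□p is F. ✓
v: ◇□p is F. ✓
— 4 worlds.
For □□¬p:
s: successors {t}; □¬p there: t:T. ✓
t: successors {u}; □¬p there: u:T. ✓
u: successors {v}; □¬p there: v:T. ✓
v: successors {v}; □¬p there: v:T. ✓
— 4 worlds.

4 and 4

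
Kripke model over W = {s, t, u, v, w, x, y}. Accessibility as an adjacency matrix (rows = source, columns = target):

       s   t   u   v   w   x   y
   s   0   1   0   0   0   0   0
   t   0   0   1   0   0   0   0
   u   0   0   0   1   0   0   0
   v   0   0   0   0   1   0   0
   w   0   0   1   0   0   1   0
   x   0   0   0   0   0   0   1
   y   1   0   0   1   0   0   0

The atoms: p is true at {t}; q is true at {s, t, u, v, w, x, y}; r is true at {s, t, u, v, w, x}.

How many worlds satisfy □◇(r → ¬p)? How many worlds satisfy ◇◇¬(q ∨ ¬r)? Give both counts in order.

For □◇(r → ¬p):
s: successors {t}; ◇(r → ¬p) there: t:T. ✓
t: successors {u}; ◇(r → ¬p) there: u:T. ✓
u: successors {v}; ◇(r → ¬p) there: v:T. ✓
v: successors {w}; ◇(r → ¬p) there: w:T. ✓
w: successors {u, x}; ◇(r → ¬p) there: u:T, x:T. ✓
x: successors {y}; ◇(r → ¬p) there: y:T. ✓
y: successors {s, v}; ◇(r → ¬p) there: s:F, v:T. ✗
— 6 worlds.
For ◇◇¬(q ∨ ¬r):
s: successors {t}; ◇¬(q ∨ ¬r) there: t:F. ✗
t: successors {u}; ◇¬(q ∨ ¬r) there: u:F. ✗
u: successors {v}; ◇¬(q ∨ ¬r) there: v:F. ✗
v: successors {w}; ◇¬(q ∨ ¬r) there: w:F. ✗
w: successors {u, x}; ◇¬(q ∨ ¬r) there: u:F, x:F. ✗
x: successors {y}; ◇¬(q ∨ ¬r) there: y:F. ✗
y: successors {s, v}; ◇¬(q ∨ ¬r) there: s:F, v:F. ✗
— 0 worlds.

6 and 0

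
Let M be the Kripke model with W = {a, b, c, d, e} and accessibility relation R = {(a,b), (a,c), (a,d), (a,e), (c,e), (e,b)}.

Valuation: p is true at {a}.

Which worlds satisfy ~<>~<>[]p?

{b, c, d}

a: <>~<>[]p is T. ✗
b: <>~<>[]p is F. ✓
c: <>~<>[]p is F. ✓
d: <>~<>[]p is F. ✓
e: <>~<>[]p is T. ✗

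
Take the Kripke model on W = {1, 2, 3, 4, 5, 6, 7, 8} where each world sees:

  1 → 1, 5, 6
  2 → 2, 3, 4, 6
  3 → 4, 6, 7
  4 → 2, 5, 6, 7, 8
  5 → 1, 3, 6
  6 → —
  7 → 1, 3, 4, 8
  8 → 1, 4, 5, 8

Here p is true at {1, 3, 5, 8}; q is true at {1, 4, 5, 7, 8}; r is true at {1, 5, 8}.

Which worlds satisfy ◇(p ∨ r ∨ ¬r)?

{1, 2, 3, 4, 5, 7, 8}

1: successors {1, 5, 6}; p ∨ r ∨ ¬r there: 1:T, 5:T, 6:T. ✓
2: successors {2, 3, 4, 6}; p ∨ r ∨ ¬r there: 2:T, 3:T, 4:T, 6:T. ✓
3: successors {4, 6, 7}; p ∨ r ∨ ¬r there: 4:T, 6:T, 7:T. ✓
4: successors {2, 5, 6, 7, 8}; p ∨ r ∨ ¬r there: 2:T, 5:T, 6:T, 7:T, 8:T. ✓
5: successors {1, 3, 6}; p ∨ r ∨ ¬r there: 1:T, 3:T, 6:T. ✓
6: no successors, so ◇(p ∨ r ∨ ¬r) fails. ✗
7: successors {1, 3, 4, 8}; p ∨ r ∨ ¬r there: 1:T, 3:T, 4:T, 8:T. ✓
8: successors {1, 4, 5, 8}; p ∨ r ∨ ¬r there: 1:T, 4:T, 5:T, 8:T. ✓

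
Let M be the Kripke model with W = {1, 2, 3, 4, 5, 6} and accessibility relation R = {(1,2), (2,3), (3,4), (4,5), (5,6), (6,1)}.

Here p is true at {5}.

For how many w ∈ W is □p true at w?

1: successors {2}; p there: 2:F. ✗
2: successors {3}; p there: 3:F. ✗
3: successors {4}; p there: 4:F. ✗
4: successors {5}; p there: 5:T. ✓
5: successors {6}; p there: 6:F. ✗
6: successors {1}; p there: 1:F. ✗
Satisfying worlds: {4}.

1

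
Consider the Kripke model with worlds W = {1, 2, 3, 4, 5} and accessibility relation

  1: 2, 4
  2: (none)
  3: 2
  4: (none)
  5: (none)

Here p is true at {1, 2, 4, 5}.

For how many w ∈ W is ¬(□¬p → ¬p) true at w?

3

1: □¬p → ¬p is T. ✗
2: □¬p → ¬p is F. ✓
3: □¬p → ¬p is T. ✗
4: □¬p → ¬p is F. ✓
5: □¬p → ¬p is F. ✓
Satisfying worlds: {2, 4, 5}.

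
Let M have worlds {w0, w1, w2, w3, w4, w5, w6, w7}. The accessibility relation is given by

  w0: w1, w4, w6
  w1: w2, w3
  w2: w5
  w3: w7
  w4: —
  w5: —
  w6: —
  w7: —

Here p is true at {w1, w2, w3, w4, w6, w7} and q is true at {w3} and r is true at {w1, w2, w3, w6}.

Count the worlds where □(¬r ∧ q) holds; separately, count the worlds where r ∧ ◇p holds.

For □(¬r ∧ q):
w0: successors {w1, w4, w6}; ¬r ∧ q there: w1:F, w4:F, w6:F. ✗
w1: successors {w2, w3}; ¬r ∧ q there: w2:F, w3:F. ✗
w2: successors {w5}; ¬r ∧ q there: w5:F. ✗
w3: successors {w7}; ¬r ∧ q there: w7:F. ✗
w4: no successors, so □(¬r ∧ q) holds vacuously. ✓
w5: no successors, so □(¬r ∧ q) holds vacuously. ✓
w6: no successors, so □(¬r ∧ q) holds vacuously. ✓
w7: no successors, so □(¬r ∧ q) holds vacuously. ✓
— 4 worlds.
For r ∧ ◇p:
w0: r is F, ◇p is T. ✗
w1: r is T, ◇p is T. ✓
w2: r is T, ◇p is F. ✗
w3: r is T, ◇p is T. ✓
w4: r is F, ◇p is F. ✗
w5: r is F, ◇p is F. ✗
w6: r is T, ◇p is F. ✗
w7: r is F, ◇p is F. ✗
— 2 worlds.

4 and 2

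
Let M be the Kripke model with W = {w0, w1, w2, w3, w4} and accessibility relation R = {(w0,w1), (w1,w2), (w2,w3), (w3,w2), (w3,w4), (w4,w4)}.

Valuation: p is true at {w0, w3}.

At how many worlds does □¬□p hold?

3

w0: successors {w1}; ¬□p there: w1:T. ✓
w1: successors {w2}; ¬□p there: w2:F. ✗
w2: successors {w3}; ¬□p there: w3:T. ✓
w3: successors {w2, w4}; ¬□p there: w2:F, w4:T. ✗
w4: successors {w4}; ¬□p there: w4:T. ✓
Satisfying worlds: {w0, w2, w4}.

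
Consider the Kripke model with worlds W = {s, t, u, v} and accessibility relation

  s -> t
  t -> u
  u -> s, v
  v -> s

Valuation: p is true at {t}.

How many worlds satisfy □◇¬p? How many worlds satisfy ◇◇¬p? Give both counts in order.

2 and 3

For □◇¬p:
s: successors {t}; ◇¬p there: t:T. ✓
t: successors {u}; ◇¬p there: u:T. ✓
u: successors {s, v}; ◇¬p there: s:F, v:T. ✗
v: successors {s}; ◇¬p there: s:F. ✗
— 2 worlds.
For ◇◇¬p:
s: successors {t}; ◇¬p there: t:T. ✓
t: successors {u}; ◇¬p there: u:T. ✓
u: successors {s, v}; ◇¬p there: s:F, v:T. ✓
v: successors {s}; ◇¬p there: s:F. ✗
— 3 worlds.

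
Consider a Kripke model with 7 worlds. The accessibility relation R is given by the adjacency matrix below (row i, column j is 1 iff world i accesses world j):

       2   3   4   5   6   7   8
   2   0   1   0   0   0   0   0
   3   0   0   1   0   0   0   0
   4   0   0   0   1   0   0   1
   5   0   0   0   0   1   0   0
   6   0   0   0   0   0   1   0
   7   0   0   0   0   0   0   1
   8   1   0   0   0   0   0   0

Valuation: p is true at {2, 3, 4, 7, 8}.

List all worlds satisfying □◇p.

2: successors {3}; ◇p there: 3:T. ✓
3: successors {4}; ◇p there: 4:T. ✓
4: successors {5, 8}; ◇p there: 5:F, 8:T. ✗
5: successors {6}; ◇p there: 6:T. ✓
6: successors {7}; ◇p there: 7:T. ✓
7: successors {8}; ◇p there: 8:T. ✓
8: successors {2}; ◇p there: 2:T. ✓

{2, 3, 5, 6, 7, 8}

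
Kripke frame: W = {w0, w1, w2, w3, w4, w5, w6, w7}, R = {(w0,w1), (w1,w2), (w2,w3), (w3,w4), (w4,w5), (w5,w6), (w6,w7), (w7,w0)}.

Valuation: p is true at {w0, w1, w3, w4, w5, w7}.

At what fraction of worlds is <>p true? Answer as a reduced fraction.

w0: successors {w1}; p there: w1:T. ✓
w1: successors {w2}; p there: w2:F. ✗
w2: successors {w3}; p there: w3:T. ✓
w3: successors {w4}; p there: w4:T. ✓
w4: successors {w5}; p there: w5:T. ✓
w5: successors {w6}; p there: w6:F. ✗
w6: successors {w7}; p there: w7:T. ✓
w7: successors {w0}; p there: w0:T. ✓
That's 6 of 8 worlds, so 6/8 = 3/4.

3/4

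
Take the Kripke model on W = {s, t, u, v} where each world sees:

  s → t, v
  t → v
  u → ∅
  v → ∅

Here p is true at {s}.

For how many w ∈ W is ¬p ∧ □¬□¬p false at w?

s: ¬p is F, □¬□¬p is F. ✗
t: ¬p is T, □¬□¬p is F. ✗
u: ¬p is T, □¬□¬p is T. ✓
v: ¬p is T, □¬□¬p is T. ✓
Satisfying worlds: {u, v}.
So ¬p ∧ □¬□¬p fails at the other 2 worlds.

2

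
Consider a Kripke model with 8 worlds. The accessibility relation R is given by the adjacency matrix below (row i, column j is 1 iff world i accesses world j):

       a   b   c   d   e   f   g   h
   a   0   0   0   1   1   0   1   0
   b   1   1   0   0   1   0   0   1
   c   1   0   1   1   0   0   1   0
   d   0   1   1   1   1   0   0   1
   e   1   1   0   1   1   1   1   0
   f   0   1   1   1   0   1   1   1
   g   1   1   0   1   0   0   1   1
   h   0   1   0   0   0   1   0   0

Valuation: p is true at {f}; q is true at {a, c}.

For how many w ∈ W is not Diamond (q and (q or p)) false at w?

a: Diamond (q and (q or p)) is F. ✓
b: Diamond (q and (q or p)) is T. ✗
c: Diamond (q and (q or p)) is T. ✗
d: Diamond (q and (q or p)) is T. ✗
e: Diamond (q and (q or p)) is T. ✗
f: Diamond (q and (q or p)) is T. ✗
g: Diamond (q and (q or p)) is T. ✗
h: Diamond (q and (q or p)) is F. ✓
Satisfying worlds: {a, h}.
So not Diamond (q and (q or p)) fails at the other 6 worlds.

6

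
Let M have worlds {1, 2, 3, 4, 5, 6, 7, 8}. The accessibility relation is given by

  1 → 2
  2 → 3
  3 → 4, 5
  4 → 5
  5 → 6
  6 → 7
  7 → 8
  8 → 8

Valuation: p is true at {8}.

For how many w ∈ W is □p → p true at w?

1: □p is F, p is F. ✓
2: □p is F, p is F. ✓
3: □p is F, p is F. ✓
4: □p is F, p is F. ✓
5: □p is F, p is F. ✓
6: □p is F, p is F. ✓
7: □p is T, p is F. ✗
8: □p is T, p is T. ✓
Satisfying worlds: {1, 2, 3, 4, 5, 6, 8}.

7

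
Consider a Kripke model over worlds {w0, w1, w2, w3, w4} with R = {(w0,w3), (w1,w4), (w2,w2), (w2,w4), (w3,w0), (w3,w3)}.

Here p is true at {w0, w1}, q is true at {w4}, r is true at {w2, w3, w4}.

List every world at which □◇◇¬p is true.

w0: successors {w3}; ◇◇¬p there: w3:T. ✓
w1: successors {w4}; ◇◇¬p there: w4:F. ✗
w2: successors {w2, w4}; ◇◇¬p there: w2:T, w4:F. ✗
w3: successors {w0, w3}; ◇◇¬p there: w0:T, w3:T. ✓
w4: no successors, so □◇◇¬p holds vacuously. ✓

{w0, w3, w4}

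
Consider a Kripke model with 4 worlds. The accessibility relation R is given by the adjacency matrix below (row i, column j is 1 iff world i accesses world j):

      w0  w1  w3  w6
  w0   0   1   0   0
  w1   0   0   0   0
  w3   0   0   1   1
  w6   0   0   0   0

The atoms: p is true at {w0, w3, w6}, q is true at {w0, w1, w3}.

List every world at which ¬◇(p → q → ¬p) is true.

{w1, w6}

w0: ◇(p → q → ¬p) is T. ✗
w1: ◇(p → q → ¬p) is F. ✓
w3: ◇(p → q → ¬p) is T. ✗
w6: ◇(p → q → ¬p) is F. ✓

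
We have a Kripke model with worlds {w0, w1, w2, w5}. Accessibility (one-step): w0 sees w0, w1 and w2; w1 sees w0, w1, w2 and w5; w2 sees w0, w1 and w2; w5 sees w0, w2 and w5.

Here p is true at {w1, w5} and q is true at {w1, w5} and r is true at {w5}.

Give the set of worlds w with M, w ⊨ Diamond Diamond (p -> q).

{w0, w1, w2, w5}

w0: successors {w0, w1, w2}; Diamond (p -> q) there: w0:T, w1:T, w2:T. ✓
w1: successors {w0, w1, w2, w5}; Diamond (p -> q) there: w0:T, w1:T, w2:T, w5:T. ✓
w2: successors {w0, w1, w2}; Diamond (p -> q) there: w0:T, w1:T, w2:T. ✓
w5: successors {w0, w2, w5}; Diamond (p -> q) there: w0:T, w2:T, w5:T. ✓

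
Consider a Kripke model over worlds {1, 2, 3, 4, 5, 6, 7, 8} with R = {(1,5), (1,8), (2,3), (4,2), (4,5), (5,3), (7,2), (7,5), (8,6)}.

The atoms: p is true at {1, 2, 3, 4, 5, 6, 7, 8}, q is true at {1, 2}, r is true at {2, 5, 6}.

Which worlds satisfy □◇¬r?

1: successors {5, 8}; ◇¬r there: 5:T, 8:F. ✗
2: successors {3}; ◇¬r there: 3:F. ✗
3: no successors, so □◇¬r holds vacuously. ✓
4: successors {2, 5}; ◇¬r there: 2:T, 5:T. ✓
5: successors {3}; ◇¬r there: 3:F. ✗
6: no successors, so □◇¬r holds vacuously. ✓
7: successors {2, 5}; ◇¬r there: 2:T, 5:T. ✓
8: successors {6}; ◇¬r there: 6:F. ✗

{3, 4, 6, 7}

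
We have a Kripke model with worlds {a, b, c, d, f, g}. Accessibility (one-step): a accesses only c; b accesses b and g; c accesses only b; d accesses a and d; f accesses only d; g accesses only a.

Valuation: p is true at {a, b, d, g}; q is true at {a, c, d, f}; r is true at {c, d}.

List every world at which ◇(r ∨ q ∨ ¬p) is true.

{a, d, f, g}

a: successors {c}; r ∨ q ∨ ¬p there: c:T. ✓
b: successors {b, g}; r ∨ q ∨ ¬p there: b:F, g:F. ✗
c: successors {b}; r ∨ q ∨ ¬p there: b:F. ✗
d: successors {a, d}; r ∨ q ∨ ¬p there: a:T, d:T. ✓
f: successors {d}; r ∨ q ∨ ¬p there: d:T. ✓
g: successors {a}; r ∨ q ∨ ¬p there: a:T. ✓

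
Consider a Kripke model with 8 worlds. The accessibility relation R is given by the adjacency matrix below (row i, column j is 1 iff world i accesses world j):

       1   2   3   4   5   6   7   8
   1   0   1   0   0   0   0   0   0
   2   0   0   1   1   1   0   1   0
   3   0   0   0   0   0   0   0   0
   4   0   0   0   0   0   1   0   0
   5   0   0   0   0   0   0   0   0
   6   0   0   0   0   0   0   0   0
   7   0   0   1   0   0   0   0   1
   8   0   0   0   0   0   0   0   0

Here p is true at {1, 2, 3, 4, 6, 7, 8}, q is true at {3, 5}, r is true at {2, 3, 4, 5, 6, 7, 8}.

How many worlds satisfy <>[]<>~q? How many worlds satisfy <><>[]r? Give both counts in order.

For <>[]<>~q:
1: successors {2}; []<>~q there: 2:F. ✗
2: successors {3, 4, 5, 7}; []<>~q there: 3:T, 4:F, 5:T, 7:F. ✓
3: no successors, so <>[]<>~q fails. ✗
4: successors {6}; []<>~q there: 6:T. ✓
5: no successors, so <>[]<>~q fails. ✗
6: no successors, so <>[]<>~q fails. ✗
7: successors {3, 8}; []<>~q there: 3:T, 8:T. ✓
8: no successors, so <>[]<>~q fails. ✗
— 3 worlds.
For <><>[]r:
1: successors {2}; <>[]r there: 2:T. ✓
2: successors {3, 4, 5, 7}; <>[]r there: 3:F, 4:T, 5:F, 7:T. ✓
3: no successors, so <><>[]r fails. ✗
4: successors {6}; <>[]r there: 6:F. ✗
5: no successors, so <><>[]r fails. ✗
6: no successors, so <><>[]r fails. ✗
7: successors {3, 8}; <>[]r there: 3:F, 8:F. ✗
8: no successors, so <><>[]r fails. ✗
— 2 worlds.

3 and 2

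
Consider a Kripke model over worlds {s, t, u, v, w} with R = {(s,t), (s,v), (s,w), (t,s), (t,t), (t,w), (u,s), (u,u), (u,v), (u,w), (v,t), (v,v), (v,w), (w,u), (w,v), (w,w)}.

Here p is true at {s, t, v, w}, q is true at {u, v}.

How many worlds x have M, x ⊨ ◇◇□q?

s: successors {t, v, w}; ◇□q there: t:F, v:F, w:F. ✗
t: successors {s, t, w}; ◇□q there: s:F, t:F, w:F. ✗
u: successors {s, u, v, w}; ◇□q there: s:F, u:F, v:F, w:F. ✗
v: successors {t, v, w}; ◇□q there: t:F, v:F, w:F. ✗
w: successors {u, v, w}; ◇□q there: u:F, v:F, w:F. ✗
Satisfying worlds: ∅.

0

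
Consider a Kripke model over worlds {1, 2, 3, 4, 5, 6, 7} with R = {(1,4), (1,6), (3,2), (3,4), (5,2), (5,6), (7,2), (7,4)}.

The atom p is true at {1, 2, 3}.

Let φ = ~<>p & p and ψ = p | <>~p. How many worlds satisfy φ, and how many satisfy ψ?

2 and 5

For ~<>p & p:
1: ~<>p is T, p is T. ✓
2: ~<>p is T, p is T. ✓
3: ~<>p is F, p is T. ✗
4: ~<>p is T, p is F. ✗
5: ~<>p is F, p is F. ✗
6: ~<>p is T, p is F. ✗
7: ~<>p is F, p is F. ✗
— 2 worlds.
For p | <>~p:
1: p is T, <>~p is T. ✓
2: p is T, <>~p is F. ✓
3: p is T, <>~p is T. ✓
4: p is F, <>~p is F. ✗
5: p is F, <>~p is T. ✓
6: p is F, <>~p is F. ✗
7: p is F, <>~p is T. ✓
— 5 worlds.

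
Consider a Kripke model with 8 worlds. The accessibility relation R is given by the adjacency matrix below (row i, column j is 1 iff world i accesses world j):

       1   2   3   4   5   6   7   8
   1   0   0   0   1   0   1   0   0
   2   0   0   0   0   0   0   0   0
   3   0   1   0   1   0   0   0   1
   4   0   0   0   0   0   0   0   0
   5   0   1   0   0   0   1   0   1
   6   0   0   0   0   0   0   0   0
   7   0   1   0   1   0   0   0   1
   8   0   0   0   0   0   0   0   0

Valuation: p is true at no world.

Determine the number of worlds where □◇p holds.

1: successors {4, 6}; ◇p there: 4:F, 6:F. ✗
2: no successors, so □◇p holds vacuously. ✓
3: successors {2, 4, 8}; ◇p there: 2:F, 4:F, 8:F. ✗
4: no successors, so □◇p holds vacuously. ✓
5: successors {2, 6, 8}; ◇p there: 2:F, 6:F, 8:F. ✗
6: no successors, so □◇p holds vacuously. ✓
7: successors {2, 4, 8}; ◇p there: 2:F, 4:F, 8:F. ✗
8: no successors, so □◇p holds vacuously. ✓
Satisfying worlds: {2, 4, 6, 8}.

4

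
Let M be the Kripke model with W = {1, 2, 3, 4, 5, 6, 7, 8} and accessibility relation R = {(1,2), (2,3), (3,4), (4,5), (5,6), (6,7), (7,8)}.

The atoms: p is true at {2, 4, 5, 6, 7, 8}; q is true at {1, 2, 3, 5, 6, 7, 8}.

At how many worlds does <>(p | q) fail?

1: successors {2}; p | q there: 2:T. ✓
2: successors {3}; p | q there: 3:T. ✓
3: successors {4}; p | q there: 4:T. ✓
4: successors {5}; p | q there: 5:T. ✓
5: successors {6}; p | q there: 6:T. ✓
6: successors {7}; p | q there: 7:T. ✓
7: successors {8}; p | q there: 8:T. ✓
8: no successors, so <>(p | q) fails. ✗
Satisfying worlds: {1, 2, 3, 4, 5, 6, 7}.
So <>(p | q) fails at the other 1 world.

1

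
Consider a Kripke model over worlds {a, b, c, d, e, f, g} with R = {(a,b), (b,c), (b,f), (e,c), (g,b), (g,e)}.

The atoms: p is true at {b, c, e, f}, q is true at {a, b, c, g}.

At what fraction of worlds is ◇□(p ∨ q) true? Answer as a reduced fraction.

a: successors {b}; □(p ∨ q) there: b:T. ✓
b: successors {c, f}; □(p ∨ q) there: c:T, f:T. ✓
c: no successors, so ◇□(p ∨ q) fails. ✗
d: no successors, so ◇□(p ∨ q) fails. ✗
e: successors {c}; □(p ∨ q) there: c:T. ✓
f: no successors, so ◇□(p ∨ q) fails. ✗
g: successors {b, e}; □(p ∨ q) there: b:T, e:T. ✓
That's 4 of 7 worlds, so 4/7.

4/7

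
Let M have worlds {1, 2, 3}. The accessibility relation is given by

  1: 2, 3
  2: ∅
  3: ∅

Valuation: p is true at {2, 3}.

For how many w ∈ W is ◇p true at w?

1

1: successors {2, 3}; p there: 2:T, 3:T. ✓
2: no successors, so ◇p fails. ✗
3: no successors, so ◇p fails. ✗
Satisfying worlds: {1}.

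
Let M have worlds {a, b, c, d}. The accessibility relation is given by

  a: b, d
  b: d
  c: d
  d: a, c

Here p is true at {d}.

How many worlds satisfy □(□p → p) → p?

2

a: □(□p → p) is F, p is F. ✓
b: □(□p → p) is T, p is F. ✗
c: □(□p → p) is T, p is F. ✗
d: □(□p → p) is F, p is T. ✓
Satisfying worlds: {a, d}.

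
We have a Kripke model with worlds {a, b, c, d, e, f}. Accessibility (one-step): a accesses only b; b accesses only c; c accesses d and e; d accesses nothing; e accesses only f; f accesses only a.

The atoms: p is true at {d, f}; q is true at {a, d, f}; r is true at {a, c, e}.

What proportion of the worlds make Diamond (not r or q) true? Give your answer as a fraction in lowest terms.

a: successors {b}; not r or q there: b:T. ✓
b: successors {c}; not r or q there: c:F. ✗
c: successors {d, e}; not r or q there: d:T, e:F. ✓
d: no successors, so Diamond (not r or q) fails. ✗
e: successors {f}; not r or q there: f:T. ✓
f: successors {a}; not r or q there: a:T. ✓
That's 4 of 6 worlds, so 4/6 = 2/3.

2/3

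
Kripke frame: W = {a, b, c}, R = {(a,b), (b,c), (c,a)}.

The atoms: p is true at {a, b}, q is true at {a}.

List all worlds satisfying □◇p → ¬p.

{a, c}

a: □◇p is F, ¬p is F. ✓
b: □◇p is T, ¬p is F. ✗
c: □◇p is T, ¬p is T. ✓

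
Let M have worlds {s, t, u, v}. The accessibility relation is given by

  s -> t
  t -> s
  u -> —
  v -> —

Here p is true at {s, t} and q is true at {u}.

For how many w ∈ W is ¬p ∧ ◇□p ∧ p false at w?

4

s: ¬p ∧ ◇□p is F, p is T. ✗
t: ¬p ∧ ◇□p is F, p is T. ✗
u: ¬p ∧ ◇□p is F, p is F. ✗
v: ¬p ∧ ◇□p is F, p is F. ✗
Satisfying worlds: ∅.
So ¬p ∧ ◇□p ∧ p fails at the other 4 worlds.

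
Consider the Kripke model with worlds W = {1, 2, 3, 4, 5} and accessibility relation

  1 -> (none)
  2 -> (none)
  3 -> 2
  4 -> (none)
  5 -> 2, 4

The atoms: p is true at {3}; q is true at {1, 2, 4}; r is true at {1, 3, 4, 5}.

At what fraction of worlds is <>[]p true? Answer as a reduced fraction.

2/5

1: no successors, so <>[]p fails. ✗
2: no successors, so <>[]p fails. ✗
3: successors {2}; []p there: 2:T. ✓
4: no successors, so <>[]p fails. ✗
5: successors {2, 4}; []p there: 2:T, 4:T. ✓
That's 2 of 5 worlds, so 2/5.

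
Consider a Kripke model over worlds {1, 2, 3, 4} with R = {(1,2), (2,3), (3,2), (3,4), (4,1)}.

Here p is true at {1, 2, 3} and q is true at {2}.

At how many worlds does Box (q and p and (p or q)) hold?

1: successors {2}; q and p and (p or q) there: 2:T. ✓
2: successors {3}; q and p and (p or q) there: 3:F. ✗
3: successors {2, 4}; q and p and (p or q) there: 2:T, 4:F. ✗
4: successors {1}; q and p and (p or q) there: 1:F. ✗
Satisfying worlds: {1}.

1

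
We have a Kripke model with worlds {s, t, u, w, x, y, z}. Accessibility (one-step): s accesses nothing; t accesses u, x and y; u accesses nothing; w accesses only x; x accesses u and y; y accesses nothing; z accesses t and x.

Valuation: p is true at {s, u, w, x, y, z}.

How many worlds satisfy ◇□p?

s: no successors, so ◇□p fails. ✗
t: successors {u, x, y}; □p there: u:T, x:T, y:T. ✓
u: no successors, so ◇□p fails. ✗
w: successors {x}; □p there: x:T. ✓
x: successors {u, y}; □p there: u:T, y:T. ✓
y: no successors, so ◇□p fails. ✗
z: successors {t, x}; □p there: t:T, x:T. ✓
Satisfying worlds: {t, w, x, z}.

4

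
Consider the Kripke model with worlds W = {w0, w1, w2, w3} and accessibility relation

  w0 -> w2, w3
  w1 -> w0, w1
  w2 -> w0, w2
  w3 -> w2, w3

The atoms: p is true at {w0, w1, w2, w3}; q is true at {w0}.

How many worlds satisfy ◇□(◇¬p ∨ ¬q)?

w0: successors {w2, w3}; □(◇¬p ∨ ¬q) there: w2:F, w3:T. ✓
w1: successors {w0, w1}; □(◇¬p ∨ ¬q) there: w0:T, w1:F. ✓
w2: successors {w0, w2}; □(◇¬p ∨ ¬q) there: w0:T, w2:F. ✓
w3: successors {w2, w3}; □(◇¬p ∨ ¬q) there: w2:F, w3:T. ✓
Satisfying worlds: {w0, w1, w2, w3}.

4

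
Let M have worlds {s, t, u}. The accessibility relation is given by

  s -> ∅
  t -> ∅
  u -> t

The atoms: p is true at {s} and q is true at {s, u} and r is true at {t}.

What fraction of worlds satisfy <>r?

1/3

s: no successors, so <>r fails. ✗
t: no successors, so <>r fails. ✗
u: successors {t}; r there: t:T. ✓
That's 1 of 3 worlds, so 1/3.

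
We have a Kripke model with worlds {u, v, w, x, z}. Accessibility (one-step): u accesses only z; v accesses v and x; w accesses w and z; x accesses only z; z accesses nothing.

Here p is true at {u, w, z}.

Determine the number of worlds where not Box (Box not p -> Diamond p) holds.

4

u: Box (Box not p -> Diamond p) is F. ✓
v: Box (Box not p -> Diamond p) is F. ✓
w: Box (Box not p -> Diamond p) is F. ✓
x: Box (Box not p -> Diamond p) is F. ✓
z: Box (Box not p -> Diamond p) is T. ✗
Satisfying worlds: {u, v, w, x}.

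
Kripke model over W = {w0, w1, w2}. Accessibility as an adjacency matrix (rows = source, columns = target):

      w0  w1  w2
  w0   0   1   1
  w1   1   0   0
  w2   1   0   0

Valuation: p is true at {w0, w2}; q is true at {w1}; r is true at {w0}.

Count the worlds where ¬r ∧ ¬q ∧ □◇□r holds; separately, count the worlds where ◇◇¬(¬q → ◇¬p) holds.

1 and 2

For ¬r ∧ ¬q ∧ □◇□r:
w0: ¬r ∧ ¬q is F, □◇□r is F. ✗
w1: ¬r ∧ ¬q is F, □◇□r is T. ✗
w2: ¬r ∧ ¬q is T, □◇□r is T. ✓
— 1 world.
For ◇◇¬(¬q → ◇¬p):
w0: successors {w1, w2}; ◇¬(¬q → ◇¬p) there: w1:F, w2:F. ✗
w1: successors {w0}; ◇¬(¬q → ◇¬p) there: w0:T. ✓
w2: successors {w0}; ◇¬(¬q → ◇¬p) there: w0:T. ✓
— 2 worlds.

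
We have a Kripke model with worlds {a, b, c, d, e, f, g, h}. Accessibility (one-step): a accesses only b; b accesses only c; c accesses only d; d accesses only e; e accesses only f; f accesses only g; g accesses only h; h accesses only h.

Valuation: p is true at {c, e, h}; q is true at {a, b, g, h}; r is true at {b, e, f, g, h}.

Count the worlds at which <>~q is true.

4

a: successors {b}; ~q there: b:F. ✗
b: successors {c}; ~q there: c:T. ✓
c: successors {d}; ~q there: d:T. ✓
d: successors {e}; ~q there: e:T. ✓
e: successors {f}; ~q there: f:T. ✓
f: successors {g}; ~q there: g:F. ✗
g: successors {h}; ~q there: h:F. ✗
h: successors {h}; ~q there: h:F. ✗
Satisfying worlds: {b, c, d, e}.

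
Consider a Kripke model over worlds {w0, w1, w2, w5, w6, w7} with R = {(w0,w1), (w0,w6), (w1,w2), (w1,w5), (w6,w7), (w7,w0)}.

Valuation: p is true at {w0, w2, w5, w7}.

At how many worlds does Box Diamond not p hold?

3

w0: successors {w1, w6}; Diamond not p there: w1:F, w6:F. ✗
w1: successors {w2, w5}; Diamond not p there: w2:F, w5:F. ✗
w2: no successors, so Box Diamond not p holds vacuously. ✓
w5: no successors, so Box Diamond not p holds vacuously. ✓
w6: successors {w7}; Diamond not p there: w7:F. ✗
w7: successors {w0}; Diamond not p there: w0:T. ✓
Satisfying worlds: {w2, w5, w7}.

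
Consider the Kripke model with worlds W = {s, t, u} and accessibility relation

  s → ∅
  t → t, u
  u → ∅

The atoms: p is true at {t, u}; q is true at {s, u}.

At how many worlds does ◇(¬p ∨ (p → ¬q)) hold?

1

s: no successors, so ◇(¬p ∨ (p → ¬q)) fails. ✗
t: successors {t, u}; ¬p ∨ (p → ¬q) there: t:T, u:F. ✓
u: no successors, so ◇(¬p ∨ (p → ¬q)) fails. ✗
Satisfying worlds: {t}.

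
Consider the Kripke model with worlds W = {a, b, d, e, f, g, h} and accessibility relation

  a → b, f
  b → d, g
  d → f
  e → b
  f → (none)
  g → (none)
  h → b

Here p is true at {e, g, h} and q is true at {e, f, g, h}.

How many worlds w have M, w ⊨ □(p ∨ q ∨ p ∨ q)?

3

a: successors {b, f}; p ∨ q ∨ p ∨ q there: b:F, f:T. ✗
b: successors {d, g}; p ∨ q ∨ p ∨ q there: d:F, g:T. ✗
d: successors {f}; p ∨ q ∨ p ∨ q there: f:T. ✓
e: successors {b}; p ∨ q ∨ p ∨ q there: b:F. ✗
f: no successors, so □(p ∨ q ∨ p ∨ q) holds vacuously. ✓
g: no successors, so □(p ∨ q ∨ p ∨ q) holds vacuously. ✓
h: successors {b}; p ∨ q ∨ p ∨ q there: b:F. ✗
Satisfying worlds: {d, f, g}.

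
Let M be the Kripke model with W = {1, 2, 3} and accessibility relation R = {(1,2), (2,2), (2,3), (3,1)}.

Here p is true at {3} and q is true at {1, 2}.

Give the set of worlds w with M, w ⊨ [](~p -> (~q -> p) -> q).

1: successors {2}; ~p -> (~q -> p) -> q there: 2:T. ✓
2: successors {2, 3}; ~p -> (~q -> p) -> q there: 2:T, 3:T. ✓
3: successors {1}; ~p -> (~q -> p) -> q there: 1:T. ✓

{1, 2, 3}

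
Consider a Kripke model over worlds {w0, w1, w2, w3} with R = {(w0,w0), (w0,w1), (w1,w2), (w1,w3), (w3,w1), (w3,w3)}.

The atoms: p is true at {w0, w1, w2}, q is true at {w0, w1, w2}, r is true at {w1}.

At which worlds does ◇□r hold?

{w1}

w0: successors {w0, w1}; □r there: w0:F, w1:F. ✗
w1: successors {w2, w3}; □r there: w2:T, w3:F. ✓
w2: no successors, so ◇□r fails. ✗
w3: successors {w1, w3}; □r there: w1:F, w3:F. ✗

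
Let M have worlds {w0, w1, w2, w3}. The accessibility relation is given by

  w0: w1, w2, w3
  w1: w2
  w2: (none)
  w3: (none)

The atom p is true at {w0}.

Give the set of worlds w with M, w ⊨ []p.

w0: successors {w1, w2, w3}; p there: w1:F, w2:F, w3:F. ✗
w1: successors {w2}; p there: w2:F. ✗
w2: no successors, so []p holds vacuously. ✓
w3: no successors, so []p holds vacuously. ✓

{w2, w3}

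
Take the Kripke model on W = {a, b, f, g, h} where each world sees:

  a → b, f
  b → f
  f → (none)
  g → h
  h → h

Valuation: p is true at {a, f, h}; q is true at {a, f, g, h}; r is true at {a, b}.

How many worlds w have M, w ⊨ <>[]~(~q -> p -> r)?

2

a: successors {b, f}; []~(~q -> p -> r) there: b:F, f:T. ✓
b: successors {f}; []~(~q -> p -> r) there: f:T. ✓
f: no successors, so <>[]~(~q -> p -> r) fails. ✗
g: successors {h}; []~(~q -> p -> r) there: h:F. ✗
h: successors {h}; []~(~q -> p -> r) there: h:F. ✗
Satisfying worlds: {a, b}.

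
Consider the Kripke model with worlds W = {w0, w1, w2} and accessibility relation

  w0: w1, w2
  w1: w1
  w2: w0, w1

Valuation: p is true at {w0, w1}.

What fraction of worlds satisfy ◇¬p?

1/3

w0: successors {w1, w2}; ¬p there: w1:F, w2:T. ✓
w1: successors {w1}; ¬p there: w1:F. ✗
w2: successors {w0, w1}; ¬p there: w0:F, w1:F. ✗
That's 1 of 3 worlds, so 1/3.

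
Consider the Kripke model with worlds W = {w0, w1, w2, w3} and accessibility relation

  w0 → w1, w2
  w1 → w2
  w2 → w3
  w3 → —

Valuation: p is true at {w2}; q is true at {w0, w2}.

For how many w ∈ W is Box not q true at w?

2

w0: successors {w1, w2}; not q there: w1:T, w2:F. ✗
w1: successors {w2}; not q there: w2:F. ✗
w2: successors {w3}; not q there: w3:T. ✓
w3: no successors, so Box not q holds vacuously. ✓
Satisfying worlds: {w2, w3}.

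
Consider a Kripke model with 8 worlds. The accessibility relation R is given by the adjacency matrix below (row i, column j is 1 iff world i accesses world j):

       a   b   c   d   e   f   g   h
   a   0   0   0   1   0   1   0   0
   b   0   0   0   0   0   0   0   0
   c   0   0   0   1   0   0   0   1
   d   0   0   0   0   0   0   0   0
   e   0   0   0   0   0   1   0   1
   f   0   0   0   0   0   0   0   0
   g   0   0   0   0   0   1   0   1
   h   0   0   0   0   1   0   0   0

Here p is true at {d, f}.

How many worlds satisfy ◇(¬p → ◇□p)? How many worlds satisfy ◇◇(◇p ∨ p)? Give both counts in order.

5 and 4

For ◇(¬p → ◇□p):
a: successors {d, f}; ¬p → ◇□p there: d:T, f:T. ✓
b: no successors, so ◇(¬p → ◇□p) fails. ✗
c: successors {d, h}; ¬p → ◇□p there: d:T, h:F. ✓
d: no successors, so ◇(¬p → ◇□p) fails. ✗
e: successors {f, h}; ¬p → ◇□p there: f:T, h:F. ✓
f: no successors, so ◇(¬p → ◇□p) fails. ✗
g: successors {f, h}; ¬p → ◇□p there: f:T, h:F. ✓
h: successors {e}; ¬p → ◇□p there: e:T. ✓
— 5 worlds.
For ◇◇(◇p ∨ p):
a: successors {d, f}; ◇(◇p ∨ p) there: d:F, f:F. ✗
b: no successors, so ◇◇(◇p ∨ p) fails. ✗
c: successors {d, h}; ◇(◇p ∨ p) there: d:F, h:T. ✓
d: no successors, so ◇◇(◇p ∨ p) fails. ✗
e: successors {f, h}; ◇(◇p ∨ p) there: f:F, h:T. ✓
f: no successors, so ◇◇(◇p ∨ p) fails. ✗
g: successors {f, h}; ◇(◇p ∨ p) there: f:F, h:T. ✓
h: successors {e}; ◇(◇p ∨ p) there: e:T. ✓
— 4 worlds.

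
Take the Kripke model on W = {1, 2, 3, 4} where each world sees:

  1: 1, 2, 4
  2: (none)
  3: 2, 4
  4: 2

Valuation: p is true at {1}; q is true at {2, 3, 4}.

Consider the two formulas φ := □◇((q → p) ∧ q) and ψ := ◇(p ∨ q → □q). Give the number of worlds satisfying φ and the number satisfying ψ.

For □◇((q → p) ∧ q):
1: successors {1, 2, 4}; ◇((q → p) ∧ q) there: 1:F, 2:F, 4:F. ✗
2: no successors, so □◇((q → p) ∧ q) holds vacuously. ✓
3: successors {2, 4}; ◇((q → p) ∧ q) there: 2:F, 4:F. ✗
4: successors {2}; ◇((q → p) ∧ q) there: 2:F. ✗
— 1 world.
For ◇(p ∨ q → □q):
1: successors {1, 2, 4}; p ∨ q → □q there: 1:F, 2:T, 4:T. ✓
2: no successors, so ◇(p ∨ q → □q) fails. ✗
3: successors {2, 4}; p ∨ q → □q there: 2:T, 4:T. ✓
4: successors {2}; p ∨ q → □q there: 2:T. ✓
— 3 worlds.

1 and 3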